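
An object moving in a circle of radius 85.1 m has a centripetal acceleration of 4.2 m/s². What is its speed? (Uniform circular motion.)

v = √(a_c × r) = √(4.2 × 85.1) = 18.91 m/s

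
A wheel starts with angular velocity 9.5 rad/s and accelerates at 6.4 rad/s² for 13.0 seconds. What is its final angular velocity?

ω = ω₀ + αt = 9.5 + 6.4 × 13.0 = 92.7 rad/s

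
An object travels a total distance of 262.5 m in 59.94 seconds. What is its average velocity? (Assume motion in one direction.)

v_avg = Δd / Δt = 262.5 / 59.94 = 4.38 m/s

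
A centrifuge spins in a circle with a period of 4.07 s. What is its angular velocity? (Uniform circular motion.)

ω = 2π/T = 2π/4.07 = 1.5438 rad/s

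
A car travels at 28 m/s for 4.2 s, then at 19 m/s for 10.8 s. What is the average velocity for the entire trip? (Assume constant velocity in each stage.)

d₁ = v₁t₁ = 28 × 4.2 = 117.6 m
d₂ = v₂t₂ = 19 × 10.8 = 205.2 m
d_total = 322.8 m, t_total = 15.0 s
v_avg = d_total/t_total = 322.8/15.0 = 21.52 m/s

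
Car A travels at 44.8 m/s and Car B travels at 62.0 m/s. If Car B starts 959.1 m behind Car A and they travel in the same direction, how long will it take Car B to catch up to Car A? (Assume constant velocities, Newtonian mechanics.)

Relative speed: v_rel = 62.0 - 44.8 = 17.2 m/s
Time to catch: t = d₀/v_rel = 959.1/17.2 = 55.76 s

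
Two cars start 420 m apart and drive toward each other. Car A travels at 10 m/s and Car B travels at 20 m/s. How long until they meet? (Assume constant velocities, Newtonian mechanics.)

Combined speed: v_combined = 10 + 20 = 30 m/s
Time to meet: t = d/v_combined = 420/30 = 14.0 s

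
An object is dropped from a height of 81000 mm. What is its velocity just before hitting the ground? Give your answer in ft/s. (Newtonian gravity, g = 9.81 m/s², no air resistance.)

h = 81000 mm × 0.001 = 81.0 m
v = √(2gh) = √(2 × 9.81 × 81.0) = 39.865 m/s
v = 39.865 m/s / 0.3048 = 130.8 ft/s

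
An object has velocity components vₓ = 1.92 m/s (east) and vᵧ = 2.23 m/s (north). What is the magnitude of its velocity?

|v| = √(vₓ² + vᵧ²) = √(1.92² + 2.23²) = √(8.6593) = 2.94 m/s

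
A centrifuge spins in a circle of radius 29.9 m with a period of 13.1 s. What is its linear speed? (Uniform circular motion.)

v = 2πr/T = 2π×29.9/13.1 = 14.34 m/s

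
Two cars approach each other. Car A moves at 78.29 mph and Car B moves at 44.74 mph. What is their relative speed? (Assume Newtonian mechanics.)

v_rel = v_A + v_B = 78.29 + 44.74 = 123.03 mph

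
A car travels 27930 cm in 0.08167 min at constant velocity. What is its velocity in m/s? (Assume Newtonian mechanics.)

d = 27930 cm × 0.01 = 279.3 m
t = 0.08167 min × 60.0 = 4.9002 s
v = d / t = 279.3 / 4.9002 = 57.0 m/s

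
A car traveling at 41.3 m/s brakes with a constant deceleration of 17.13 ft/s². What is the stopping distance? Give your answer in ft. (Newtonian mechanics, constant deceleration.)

a = 17.13 ft/s² × 0.3048 = 5.22122 m/s²
d = v₀² / (2a) = 41.3² / (2 × 5.22122) = 1705.69 / 10.4424 = 163.343 m
d = 163.343 m / 0.3048 = 535.9 ft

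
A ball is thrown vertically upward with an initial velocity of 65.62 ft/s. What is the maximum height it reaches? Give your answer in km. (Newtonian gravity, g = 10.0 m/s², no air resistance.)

v₀ = 65.62 ft/s × 0.3048 = 20.001 m/s
h_max = v₀² / (2g) = 20.001² / (2 × 10.0) = 400.04 / 20.0 = 20.002 m
h_max = 20.002 m / 1000.0 = 0.02 km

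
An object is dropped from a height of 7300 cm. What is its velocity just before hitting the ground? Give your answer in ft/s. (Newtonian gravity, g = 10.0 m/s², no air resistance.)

h = 7300 cm × 0.01 = 73.0 m
v = √(2gh) = √(2 × 10.0 × 73.0) = 38.2099 m/s
v = 38.2099 m/s / 0.3048 = 125.4 ft/s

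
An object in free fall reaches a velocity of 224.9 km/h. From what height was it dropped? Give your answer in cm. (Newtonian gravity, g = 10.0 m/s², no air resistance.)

v = 224.9 km/h × 0.2777777777777778 = 62.4722 m/s
h = v² / (2g) = 62.4722² / (2 × 10.0) = 195.139 m
h = 195.139 m / 0.01 = 19510 cm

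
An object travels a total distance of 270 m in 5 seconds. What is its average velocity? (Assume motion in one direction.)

v_avg = Δd / Δt = 270 / 5 = 54.0 m/s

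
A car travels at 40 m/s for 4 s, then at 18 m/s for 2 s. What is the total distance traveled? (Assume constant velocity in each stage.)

d₁ = v₁t₁ = 40 × 4 = 160 m
d₂ = v₂t₂ = 18 × 2 = 36 m
d_total = 160 + 36 = 196 m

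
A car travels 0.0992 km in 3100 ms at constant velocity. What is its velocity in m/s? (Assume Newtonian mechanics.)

d = 0.0992 km × 1000.0 = 99.2 m
t = 3100 ms × 0.001 = 3.1 s
v = d / t = 99.2 / 3.1 = 32.0 m/s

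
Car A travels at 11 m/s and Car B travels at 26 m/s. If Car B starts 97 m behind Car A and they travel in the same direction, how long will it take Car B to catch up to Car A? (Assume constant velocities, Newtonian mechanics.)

Relative speed: v_rel = 26 - 11 = 15 m/s
Time to catch: t = d₀/v_rel = 97/15 = 6.47 s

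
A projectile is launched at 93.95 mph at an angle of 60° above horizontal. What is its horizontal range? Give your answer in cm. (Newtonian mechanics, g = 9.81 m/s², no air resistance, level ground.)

v₀ = 93.95 mph × 0.44704 = 41.9994 m/s
R = v₀² × sin(2θ) / g = 41.9994² × sin(2 × 60°) / 9.81 = 1763.95 × 0.866025 / 9.81 = 155.721 m
R = 155.721 m / 0.01 = 15570 cm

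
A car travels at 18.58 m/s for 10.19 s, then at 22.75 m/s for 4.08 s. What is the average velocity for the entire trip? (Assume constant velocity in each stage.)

d₁ = v₁t₁ = 18.58 × 10.19 = 189.3302 m
d₂ = v₂t₂ = 22.75 × 4.08 = 92.82 m
d_total = 282.1502 m, t_total = 14.27 s
v_avg = d_total/t_total = 282.1502/14.27 = 19.77 m/s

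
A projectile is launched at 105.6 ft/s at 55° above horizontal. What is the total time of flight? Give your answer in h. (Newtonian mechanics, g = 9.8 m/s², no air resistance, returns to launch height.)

v₀ = 105.6 ft/s × 0.3048 = 32.1869 m/s
T = 2 × v₀ × sin(θ) / g = 2 × 32.1869 × sin(55°) / 9.8 = 2 × 32.1869 × 0.819152 / 9.8 = 5.38081 s
T = 5.38081 s / 3600.0 = 0.001495 h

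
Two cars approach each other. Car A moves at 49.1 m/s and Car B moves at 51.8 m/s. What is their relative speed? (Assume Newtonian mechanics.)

v_rel = v_A + v_B = 49.1 + 51.8 = 100.9 m/s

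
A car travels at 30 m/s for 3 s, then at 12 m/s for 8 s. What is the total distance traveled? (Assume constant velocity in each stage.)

d₁ = v₁t₁ = 30 × 3 = 90 m
d₂ = v₂t₂ = 12 × 8 = 96 m
d_total = 90 + 96 = 186 m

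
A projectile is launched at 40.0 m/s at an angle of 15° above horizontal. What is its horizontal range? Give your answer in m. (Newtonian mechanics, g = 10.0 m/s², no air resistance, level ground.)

R = v₀² × sin(2θ) / g = 40.0² × sin(2 × 15°) / 10.0 = 1600.0 × 0.5 / 10.0 = 80.0 m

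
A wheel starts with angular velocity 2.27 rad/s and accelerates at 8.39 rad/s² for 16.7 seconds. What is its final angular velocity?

ω = ω₀ + αt = 2.27 + 8.39 × 16.7 = 142.38 rad/s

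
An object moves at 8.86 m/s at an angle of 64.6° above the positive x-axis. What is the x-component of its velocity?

vₓ = v cos(θ) = 8.86 × cos(64.6°) = 3.8 m/s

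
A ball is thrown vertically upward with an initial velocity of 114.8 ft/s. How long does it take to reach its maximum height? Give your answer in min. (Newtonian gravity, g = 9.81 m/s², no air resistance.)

v₀ = 114.8 ft/s × 0.3048 = 34.991 m/s
t_up = v₀ / g = 34.991 / 9.81 = 3.56687 s
t_up = 3.56687 s / 60.0 = 0.05945 min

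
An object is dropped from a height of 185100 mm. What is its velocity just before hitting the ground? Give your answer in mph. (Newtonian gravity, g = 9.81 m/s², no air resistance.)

h = 185100 mm × 0.001 = 185.1 m
v = √(2gh) = √(2 × 9.81 × 185.1) = 60.2633 m/s
v = 60.2633 m/s / 0.44704 = 134.8 mph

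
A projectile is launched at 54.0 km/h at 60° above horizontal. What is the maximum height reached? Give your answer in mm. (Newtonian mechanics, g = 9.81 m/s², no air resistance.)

v₀ = 54.0 km/h × 0.2777777777777778 = 15.0 m/s
H = v₀² × sin²(θ) / (2g) = 15.0² × sin(60°)² / (2 × 9.81) = 225.0 × 0.75 / 19.62 = 8.60092 m
H = 8.60092 m / 0.001 = 8601 mm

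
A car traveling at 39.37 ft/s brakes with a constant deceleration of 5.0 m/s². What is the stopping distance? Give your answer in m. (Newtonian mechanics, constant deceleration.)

v₀ = 39.37 ft/s × 0.3048 = 12.0 m/s
d = v₀² / (2a) = 12.0² / (2 × 5.0) = 144.0 / 10.0 = 14.4 m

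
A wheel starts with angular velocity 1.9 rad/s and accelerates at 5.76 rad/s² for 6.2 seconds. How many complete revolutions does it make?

θ = ω₀t + ½αt² = 1.9×6.2 + ½×5.76×6.2² = 122.4872 rad
Total revolutions = θ/(2π) = 122.4872/(2π) = 19.49
Complete revolutions = ⌊19.49⌋ = 19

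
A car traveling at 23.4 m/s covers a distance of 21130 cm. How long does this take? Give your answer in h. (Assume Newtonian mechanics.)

d = 21130 cm × 0.01 = 211.3 m
t = d / v = 211.3 / 23.4 = 9.02991 s
t = 9.02991 s / 3600.0 = 0.002508 h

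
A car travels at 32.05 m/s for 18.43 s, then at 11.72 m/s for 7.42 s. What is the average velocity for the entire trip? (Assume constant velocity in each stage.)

d₁ = v₁t₁ = 32.05 × 18.43 = 590.6815 m
d₂ = v₂t₂ = 11.72 × 7.42 = 86.9624 m
d_total = 677.6439 m, t_total = 25.85 s
v_avg = d_total/t_total = 677.6439/25.85 = 26.21 m/s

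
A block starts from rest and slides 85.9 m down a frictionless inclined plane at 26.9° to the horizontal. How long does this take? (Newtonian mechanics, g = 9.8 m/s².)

a = g sin(θ) = 9.8 × sin(26.9°) = 4.4339 m/s²
t = √(2d/a) = √(2 × 85.9 / 4.4339) = 6.22 s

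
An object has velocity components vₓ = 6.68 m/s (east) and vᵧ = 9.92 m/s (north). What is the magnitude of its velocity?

|v| = √(vₓ² + vᵧ²) = √(6.68² + 9.92²) = √(143.0288) = 11.96 m/s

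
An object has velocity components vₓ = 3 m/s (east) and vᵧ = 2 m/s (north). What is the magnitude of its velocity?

|v| = √(vₓ² + vᵧ²) = √(3² + 2²) = √(13) = 3.61 m/s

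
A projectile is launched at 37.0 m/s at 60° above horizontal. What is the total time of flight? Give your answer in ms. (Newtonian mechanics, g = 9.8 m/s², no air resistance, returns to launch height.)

T = 2 × v₀ × sin(θ) / g = 2 × 37.0 × sin(60°) / 9.8 = 2 × 37.0 × 0.866025 / 9.8 = 6.53937 s
T = 6.53937 s / 0.001 = 6539 ms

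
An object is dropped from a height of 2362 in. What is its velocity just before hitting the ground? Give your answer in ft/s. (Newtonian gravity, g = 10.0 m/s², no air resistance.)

h = 2362 in × 0.0254 = 59.9948 m
v = √(2gh) = √(2 × 10.0 × 59.9948) = 34.6395 m/s
v = 34.6395 m/s / 0.3048 = 113.6 ft/s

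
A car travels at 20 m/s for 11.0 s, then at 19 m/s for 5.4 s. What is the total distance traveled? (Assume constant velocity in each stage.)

d₁ = v₁t₁ = 20 × 11.0 = 220.0 m
d₂ = v₂t₂ = 19 × 5.4 = 102.6 m
d_total = 220.0 + 102.6 = 322.6 m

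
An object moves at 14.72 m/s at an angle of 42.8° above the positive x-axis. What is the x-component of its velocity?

vₓ = v cos(θ) = 14.72 × cos(42.8°) = 10.8 m/s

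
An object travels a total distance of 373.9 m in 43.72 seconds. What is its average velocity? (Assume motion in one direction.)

v_avg = Δd / Δt = 373.9 / 43.72 = 8.55 m/s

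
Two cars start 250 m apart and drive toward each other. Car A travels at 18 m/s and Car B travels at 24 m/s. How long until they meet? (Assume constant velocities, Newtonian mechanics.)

Combined speed: v_combined = 18 + 24 = 42 m/s
Time to meet: t = d/v_combined = 250/42 = 5.95 s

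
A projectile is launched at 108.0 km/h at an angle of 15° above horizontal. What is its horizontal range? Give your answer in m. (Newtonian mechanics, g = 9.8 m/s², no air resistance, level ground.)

v₀ = 108.0 km/h × 0.2777777777777778 = 30.0 m/s
R = v₀² × sin(2θ) / g = 30.0² × sin(2 × 15°) / 9.8 = 900.0 × 0.5 / 9.8 = 45.92 m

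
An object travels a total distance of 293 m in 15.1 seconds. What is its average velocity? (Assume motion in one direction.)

v_avg = Δd / Δt = 293 / 15.1 = 19.4 m/s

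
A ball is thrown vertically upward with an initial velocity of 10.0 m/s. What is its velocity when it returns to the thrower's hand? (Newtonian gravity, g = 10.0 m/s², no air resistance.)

By conservation of energy (no air resistance), the ball returns to the throw height with the same speed as launch, but directed downward.
|v_ground| = v₀ = 10.0 m/s
v_ground = 10.0 m/s (downward)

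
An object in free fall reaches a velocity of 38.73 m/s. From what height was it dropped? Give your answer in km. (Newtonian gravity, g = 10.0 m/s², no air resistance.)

h = v² / (2g) = 38.73² / (2 × 10.0) = 75.0006 m
h = 75.0006 m / 1000.0 = 0.075 km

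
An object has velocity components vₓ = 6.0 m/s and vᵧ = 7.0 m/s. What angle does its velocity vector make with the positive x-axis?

θ = arctan(vᵧ/vₓ) = arctan(7.0/6.0) = 49.4°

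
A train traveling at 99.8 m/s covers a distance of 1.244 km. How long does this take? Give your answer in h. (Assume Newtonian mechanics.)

d = 1.244 km × 1000.0 = 1244.0 m
t = d / v = 1244.0 / 99.8 = 12.4649 s
t = 12.4649 s / 3600.0 = 0.003462 h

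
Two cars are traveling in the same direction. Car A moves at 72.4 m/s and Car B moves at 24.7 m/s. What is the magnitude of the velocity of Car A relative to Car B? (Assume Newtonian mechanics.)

v_rel = |v_A - v_B| = |72.4 - 24.7| = 47.7 m/s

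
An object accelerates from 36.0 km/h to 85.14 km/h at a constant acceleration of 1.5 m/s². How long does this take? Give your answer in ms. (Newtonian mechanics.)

v₀ = 36.0 km/h × 0.2777777777777778 = 10.0 m/s
v = 85.14 km/h × 0.2777777777777778 = 23.65 m/s
t = (v - v₀) / a = (23.65 - 10.0) / 1.5 = 9.1 s
t = 9.1 s / 0.001 = 9100 ms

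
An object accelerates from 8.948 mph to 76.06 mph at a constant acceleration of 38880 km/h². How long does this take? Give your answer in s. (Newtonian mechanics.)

v₀ = 8.948 mph × 0.44704 = 4.00011 m/s
v = 76.06 mph × 0.44704 = 34.0019 m/s
a = 38880 km/h² × 7.716049382716049e-05 = 3.0 m/s²
t = (v - v₀) / a = (34.0019 - 4.00011) / 3.0 = 10.0 s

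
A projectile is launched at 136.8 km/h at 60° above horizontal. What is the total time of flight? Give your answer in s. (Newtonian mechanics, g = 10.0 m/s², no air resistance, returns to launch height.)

v₀ = 136.8 km/h × 0.2777777777777778 = 38.0 m/s
T = 2 × v₀ × sin(θ) / g = 2 × 38.0 × sin(60°) / 10.0 = 2 × 38.0 × 0.866025 / 10.0 = 6.582 s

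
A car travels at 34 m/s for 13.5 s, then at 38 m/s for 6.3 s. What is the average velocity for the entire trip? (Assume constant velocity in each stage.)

d₁ = v₁t₁ = 34 × 13.5 = 459.0 m
d₂ = v₂t₂ = 38 × 6.3 = 239.4 m
d_total = 698.4 m, t_total = 19.8 s
v_avg = d_total/t_total = 698.4/19.8 = 35.27 m/s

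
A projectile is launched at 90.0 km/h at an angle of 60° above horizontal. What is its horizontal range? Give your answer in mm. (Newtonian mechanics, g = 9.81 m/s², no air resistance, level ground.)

v₀ = 90.0 km/h × 0.2777777777777778 = 25.0 m/s
R = v₀² × sin(2θ) / g = 25.0² × sin(2 × 60°) / 9.81 = 625.0 × 0.866025 / 9.81 = 55.1749 m
R = 55.1749 m / 0.001 = 55170 mm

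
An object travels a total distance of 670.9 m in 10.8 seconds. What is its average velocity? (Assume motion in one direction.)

v_avg = Δd / Δt = 670.9 / 10.8 = 62.12 m/s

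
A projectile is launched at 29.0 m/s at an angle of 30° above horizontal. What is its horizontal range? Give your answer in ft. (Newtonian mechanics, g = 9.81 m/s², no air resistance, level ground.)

R = v₀² × sin(2θ) / g = 29.0² × sin(2 × 30°) / 9.81 = 841.0 × 0.866025 / 9.81 = 74.2433 m
R = 74.2433 m / 0.3048 = 243.6 ft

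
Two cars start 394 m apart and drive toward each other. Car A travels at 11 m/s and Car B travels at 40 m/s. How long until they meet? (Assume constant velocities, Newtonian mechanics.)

Combined speed: v_combined = 11 + 40 = 51 m/s
Time to meet: t = d/v_combined = 394/51 = 7.73 s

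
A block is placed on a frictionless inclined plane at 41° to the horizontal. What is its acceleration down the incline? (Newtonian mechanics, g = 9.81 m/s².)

a = g sin(θ) = 9.81 × sin(41°) = 9.81 × 0.6561 = 6.44 m/s²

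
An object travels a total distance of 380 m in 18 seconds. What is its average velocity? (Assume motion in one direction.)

v_avg = Δd / Δt = 380 / 18 = 21.11 m/s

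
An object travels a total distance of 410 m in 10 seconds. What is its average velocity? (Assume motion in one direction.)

v_avg = Δd / Δt = 410 / 10 = 41.0 m/s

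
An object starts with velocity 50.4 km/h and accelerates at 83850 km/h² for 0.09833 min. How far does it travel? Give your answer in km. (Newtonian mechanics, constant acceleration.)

v₀ = 50.4 km/h × 0.2777777777777778 = 14.0 m/s
a = 83850 km/h² × 7.716049382716049e-05 = 6.46991 m/s²
t = 0.09833 min × 60.0 = 5.8998 s
d = v₀ × t + ½ × a × t² = 14.0 × 5.8998 + 0.5 × 6.46991 × 5.8998² = 195.198 m
d = 195.198 m / 1000.0 = 0.1952 km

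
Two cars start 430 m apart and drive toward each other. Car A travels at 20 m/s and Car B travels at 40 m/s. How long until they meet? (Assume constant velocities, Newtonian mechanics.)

Combined speed: v_combined = 20 + 40 = 60 m/s
Time to meet: t = d/v_combined = 430/60 = 7.17 s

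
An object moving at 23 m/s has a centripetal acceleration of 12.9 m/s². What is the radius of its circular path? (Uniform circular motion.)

r = v²/a_c = 23²/12.9 = 41.01 m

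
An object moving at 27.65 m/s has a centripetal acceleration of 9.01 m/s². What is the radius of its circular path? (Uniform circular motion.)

r = v²/a_c = 27.65²/9.01 = 84.85 m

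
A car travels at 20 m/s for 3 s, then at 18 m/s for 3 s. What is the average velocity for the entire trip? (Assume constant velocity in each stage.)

d₁ = v₁t₁ = 20 × 3 = 60 m
d₂ = v₂t₂ = 18 × 3 = 54 m
d_total = 114 m, t_total = 6 s
v_avg = d_total/t_total = 114/6 = 19.0 m/s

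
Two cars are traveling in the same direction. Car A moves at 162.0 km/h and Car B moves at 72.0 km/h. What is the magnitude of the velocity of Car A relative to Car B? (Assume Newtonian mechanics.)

v_rel = |v_A - v_B| = |162.0 - 72.0| = 90.0 km/h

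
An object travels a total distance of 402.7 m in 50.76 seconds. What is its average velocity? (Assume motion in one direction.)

v_avg = Δd / Δt = 402.7 / 50.76 = 7.93 m/s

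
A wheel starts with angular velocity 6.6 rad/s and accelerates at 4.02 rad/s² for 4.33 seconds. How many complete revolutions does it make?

θ = ω₀t + ½αt² = 6.6×4.33 + ½×4.02×4.33² = 66.263289 rad
Total revolutions = θ/(2π) = 66.263289/(2π) = 10.55
Complete revolutions = ⌊10.55⌋ = 10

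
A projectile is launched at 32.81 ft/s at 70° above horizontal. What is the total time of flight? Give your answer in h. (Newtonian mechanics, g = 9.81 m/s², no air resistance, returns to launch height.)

v₀ = 32.81 ft/s × 0.3048 = 10.0005 m/s
T = 2 × v₀ × sin(θ) / g = 2 × 10.0005 × sin(70°) / 9.81 = 2 × 10.0005 × 0.939693 / 9.81 = 1.91588 s
T = 1.91588 s / 3600.0 = 0.0005322 h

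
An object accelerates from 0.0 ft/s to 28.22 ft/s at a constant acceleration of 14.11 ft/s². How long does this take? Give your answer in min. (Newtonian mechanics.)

v₀ = 0.0 ft/s × 0.3048 = 0.0 m/s
v = 28.22 ft/s × 0.3048 = 8.60146 m/s
a = 14.11 ft/s² × 0.3048 = 4.30073 m/s²
t = (v - v₀) / a = (8.60146 - 0.0) / 4.30073 = 2.0 s
t = 2.0 s / 60.0 = 0.03333 min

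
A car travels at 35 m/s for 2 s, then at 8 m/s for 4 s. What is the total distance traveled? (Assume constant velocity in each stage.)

d₁ = v₁t₁ = 35 × 2 = 70 m
d₂ = v₂t₂ = 8 × 4 = 32 m
d_total = 70 + 32 = 102 m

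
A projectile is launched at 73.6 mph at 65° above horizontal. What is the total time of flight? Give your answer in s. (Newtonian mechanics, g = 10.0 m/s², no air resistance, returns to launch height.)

v₀ = 73.6 mph × 0.44704 = 32.9021 m/s
T = 2 × v₀ × sin(θ) / g = 2 × 32.9021 × sin(65°) / 10.0 = 2 × 32.9021 × 0.906308 / 10.0 = 5.964 s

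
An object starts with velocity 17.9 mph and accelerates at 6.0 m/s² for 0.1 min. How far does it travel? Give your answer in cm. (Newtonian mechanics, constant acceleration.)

v₀ = 17.9 mph × 0.44704 = 8.00202 m/s
t = 0.1 min × 60.0 = 6.0 s
d = v₀ × t + ½ × a × t² = 8.00202 × 6.0 + 0.5 × 6.0 × 6.0² = 156.012 m
d = 156.012 m / 0.01 = 15600 cm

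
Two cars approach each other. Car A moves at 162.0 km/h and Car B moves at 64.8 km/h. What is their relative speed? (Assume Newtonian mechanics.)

v_rel = v_A + v_B = 162.0 + 64.8 = 226.8 km/h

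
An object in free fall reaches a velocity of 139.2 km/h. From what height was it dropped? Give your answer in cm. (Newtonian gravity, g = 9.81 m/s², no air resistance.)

v = 139.2 km/h × 0.2777777777777778 = 38.6667 m/s
h = v² / (2g) = 38.6667² / (2 × 9.81) = 76.2036 m
h = 76.2036 m / 0.01 = 7620 cm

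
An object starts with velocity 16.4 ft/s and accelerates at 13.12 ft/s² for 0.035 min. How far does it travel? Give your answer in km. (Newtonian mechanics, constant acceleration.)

v₀ = 16.4 ft/s × 0.3048 = 4.99872 m/s
a = 13.12 ft/s² × 0.3048 = 3.99898 m/s²
t = 0.035 min × 60.0 = 2.1 s
d = v₀ × t + ½ × a × t² = 4.99872 × 2.1 + 0.5 × 3.99898 × 2.1² = 19.3151 m
d = 19.3151 m / 1000.0 = 0.01932 km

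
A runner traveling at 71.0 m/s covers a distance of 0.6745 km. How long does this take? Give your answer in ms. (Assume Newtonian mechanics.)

d = 0.6745 km × 1000.0 = 674.5 m
t = d / v = 674.5 / 71.0 = 9.5 s
t = 9.5 s / 0.001 = 9500 ms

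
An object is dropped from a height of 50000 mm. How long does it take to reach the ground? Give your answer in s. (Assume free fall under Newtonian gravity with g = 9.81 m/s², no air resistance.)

h = 50000 mm × 0.001 = 50.0 m
t = √(2h/g) = √(2 × 50.0 / 9.81) = 3.193 s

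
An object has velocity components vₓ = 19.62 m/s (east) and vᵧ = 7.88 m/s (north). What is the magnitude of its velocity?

|v| = √(vₓ² + vᵧ²) = √(19.62² + 7.88²) = √(447.0388) = 21.14 m/s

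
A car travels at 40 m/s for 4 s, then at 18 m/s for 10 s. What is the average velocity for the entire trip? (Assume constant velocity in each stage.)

d₁ = v₁t₁ = 40 × 4 = 160 m
d₂ = v₂t₂ = 18 × 10 = 180 m
d_total = 340 m, t_total = 14 s
v_avg = d_total/t_total = 340/14 = 24.29 m/s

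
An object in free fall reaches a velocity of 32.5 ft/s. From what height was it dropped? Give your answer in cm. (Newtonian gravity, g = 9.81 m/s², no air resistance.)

v = 32.5 ft/s × 0.3048 = 9.906 m/s
h = v² / (2g) = 9.906² / (2 × 9.81) = 5.00147 m
h = 5.00147 m / 0.01 = 500.1 cm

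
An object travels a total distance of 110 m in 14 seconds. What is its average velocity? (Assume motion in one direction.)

v_avg = Δd / Δt = 110 / 14 = 7.86 m/s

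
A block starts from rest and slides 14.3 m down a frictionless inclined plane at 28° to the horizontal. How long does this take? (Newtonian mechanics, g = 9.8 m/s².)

a = g sin(θ) = 9.8 × sin(28°) = 4.6008 m/s²
t = √(2d/a) = √(2 × 14.3 / 4.6008) = 2.49 s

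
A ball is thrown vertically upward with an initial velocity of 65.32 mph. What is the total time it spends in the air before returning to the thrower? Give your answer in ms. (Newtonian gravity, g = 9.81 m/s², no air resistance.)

v₀ = 65.32 mph × 0.44704 = 29.2007 m/s
t_total = 2 × v₀ / g = 2 × 29.2007 / 9.81 = 5.95325 s
t_total = 5.95325 s / 0.001 = 5953 ms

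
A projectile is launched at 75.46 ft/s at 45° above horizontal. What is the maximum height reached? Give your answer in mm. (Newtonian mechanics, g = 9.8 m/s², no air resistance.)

v₀ = 75.46 ft/s × 0.3048 = 23.0002 m/s
H = v₀² × sin²(θ) / (2g) = 23.0002² × sin(45°)² / (2 × 9.8) = 529.009 × 0.5 / 19.6 = 13.4951 m
H = 13.4951 m / 0.001 = 13500 mm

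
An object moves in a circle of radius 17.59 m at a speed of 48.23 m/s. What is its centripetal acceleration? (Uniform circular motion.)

a_c = v²/r = 48.23²/17.59 = 2326.1329/17.59 = 132.24 m/s²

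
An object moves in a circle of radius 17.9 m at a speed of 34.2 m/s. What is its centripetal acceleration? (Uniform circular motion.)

a_c = v²/r = 34.2²/17.9 = 1169.64/17.9 = 65.34 m/s²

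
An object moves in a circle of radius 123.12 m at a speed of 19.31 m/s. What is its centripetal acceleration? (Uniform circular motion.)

a_c = v²/r = 19.31²/123.12 = 372.8761/123.12 = 3.03 m/s²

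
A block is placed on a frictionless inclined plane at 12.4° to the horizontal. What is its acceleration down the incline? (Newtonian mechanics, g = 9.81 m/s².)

a = g sin(θ) = 9.81 × sin(12.4°) = 9.81 × 0.2147 = 2.11 m/s²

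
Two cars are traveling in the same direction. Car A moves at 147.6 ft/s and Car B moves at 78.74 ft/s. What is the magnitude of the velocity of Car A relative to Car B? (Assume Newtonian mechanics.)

v_rel = |v_A - v_B| = |147.6 - 78.74| = 68.86 ft/s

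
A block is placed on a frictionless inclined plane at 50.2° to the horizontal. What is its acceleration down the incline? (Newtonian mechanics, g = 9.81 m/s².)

a = g sin(θ) = 9.81 × sin(50.2°) = 9.81 × 0.7683 = 7.54 m/s²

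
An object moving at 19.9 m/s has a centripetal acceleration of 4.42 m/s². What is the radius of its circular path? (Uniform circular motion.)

r = v²/a_c = 19.9²/4.42 = 89.6 m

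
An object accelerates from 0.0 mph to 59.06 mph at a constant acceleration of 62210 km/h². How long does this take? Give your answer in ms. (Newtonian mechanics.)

v₀ = 0.0 mph × 0.44704 = 0.0 m/s
v = 59.06 mph × 0.44704 = 26.4022 m/s
a = 62210 km/h² × 7.716049382716049e-05 = 4.80015 m/s²
t = (v - v₀) / a = (26.4022 - 0.0) / 4.80015 = 5.50029 s
t = 5.50029 s / 0.001 = 5500 ms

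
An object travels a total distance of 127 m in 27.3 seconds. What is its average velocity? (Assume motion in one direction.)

v_avg = Δd / Δt = 127 / 27.3 = 4.65 m/s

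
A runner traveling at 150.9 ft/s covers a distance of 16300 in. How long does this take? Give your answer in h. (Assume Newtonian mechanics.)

d = 16300 in × 0.0254 = 414.02 m
v = 150.9 ft/s × 0.3048 = 45.9943 m/s
t = d / v = 414.02 / 45.9943 = 9.00155 s
t = 9.00155 s / 3600.0 = 0.0025 h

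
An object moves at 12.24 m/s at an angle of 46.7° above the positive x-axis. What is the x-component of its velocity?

vₓ = v cos(θ) = 12.24 × cos(46.7°) = 8.39 m/s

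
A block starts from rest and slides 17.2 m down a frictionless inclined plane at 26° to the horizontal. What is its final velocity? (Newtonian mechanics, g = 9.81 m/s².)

a = g sin(θ) = 9.81 × sin(26°) = 4.3004 m/s²
v = √(2ad) = √(2 × 4.3004 × 17.2) = 12.16 m/s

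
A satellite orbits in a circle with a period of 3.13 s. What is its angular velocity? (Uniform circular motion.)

ω = 2π/T = 2π/3.13 = 2.0074 rad/s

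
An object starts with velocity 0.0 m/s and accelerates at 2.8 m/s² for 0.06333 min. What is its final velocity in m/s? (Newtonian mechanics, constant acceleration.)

t = 0.06333 min × 60.0 = 3.7998 s
v = v₀ + a × t = 0.0 + 2.8 × 3.7998 = 10.64 m/s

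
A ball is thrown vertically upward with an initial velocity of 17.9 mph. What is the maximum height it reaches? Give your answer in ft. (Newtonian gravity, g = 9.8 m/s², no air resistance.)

v₀ = 17.9 mph × 0.44704 = 8.00202 m/s
h_max = v₀² / (2g) = 8.00202² / (2 × 9.8) = 64.0323 / 19.6 = 3.26695 m
h_max = 3.26695 m / 0.3048 = 10.72 ft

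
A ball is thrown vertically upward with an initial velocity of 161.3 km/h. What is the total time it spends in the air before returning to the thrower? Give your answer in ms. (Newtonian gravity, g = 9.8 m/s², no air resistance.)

v₀ = 161.3 km/h × 0.2777777777777778 = 44.8056 m/s
t_total = 2 × v₀ / g = 2 × 44.8056 / 9.8 = 9.144 s
t_total = 9.144 s / 0.001 = 9144 ms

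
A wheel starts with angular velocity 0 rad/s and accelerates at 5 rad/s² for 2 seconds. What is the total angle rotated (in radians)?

θ = ω₀t + ½αt² = 0×2 + ½×5×2² = 10.0 rad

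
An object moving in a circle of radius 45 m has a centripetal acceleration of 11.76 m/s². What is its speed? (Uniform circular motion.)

v = √(a_c × r) = √(11.76 × 45) = 23.0 m/s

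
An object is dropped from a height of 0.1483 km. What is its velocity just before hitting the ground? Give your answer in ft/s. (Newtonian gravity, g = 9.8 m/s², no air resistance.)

h = 0.1483 km × 1000.0 = 148.3 m
v = √(2gh) = √(2 × 9.8 × 148.3) = 53.9136 m/s
v = 53.9136 m/s / 0.3048 = 176.9 ft/s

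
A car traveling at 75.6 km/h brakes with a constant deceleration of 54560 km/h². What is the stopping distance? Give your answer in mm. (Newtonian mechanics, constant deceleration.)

v₀ = 75.6 km/h × 0.2777777777777778 = 21.0 m/s
a = 54560 km/h² × 7.716049382716049e-05 = 4.20988 m/s²
d = v₀² / (2a) = 21.0² / (2 × 4.20988) = 441.0 / 8.41976 = 52.3768 m
d = 52.3768 m / 0.001 = 52380 mm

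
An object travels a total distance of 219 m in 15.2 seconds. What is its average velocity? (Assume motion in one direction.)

v_avg = Δd / Δt = 219 / 15.2 = 14.41 m/s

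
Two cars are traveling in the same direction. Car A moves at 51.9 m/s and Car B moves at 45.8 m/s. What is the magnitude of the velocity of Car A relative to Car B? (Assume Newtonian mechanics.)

v_rel = |v_A - v_B| = |51.9 - 45.8| = 6.1 m/s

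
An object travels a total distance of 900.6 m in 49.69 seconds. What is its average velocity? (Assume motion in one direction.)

v_avg = Δd / Δt = 900.6 / 49.69 = 18.12 m/s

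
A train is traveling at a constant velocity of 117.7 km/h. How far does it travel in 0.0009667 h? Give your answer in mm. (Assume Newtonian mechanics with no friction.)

v = 117.7 km/h × 0.2777777777777778 = 32.6944 m/s
t = 0.0009667 h × 3600.0 = 3.48012 s
d = v × t = 32.6944 × 3.48012 = 113.78 m
d = 113.78 m / 0.001 = 113800 mm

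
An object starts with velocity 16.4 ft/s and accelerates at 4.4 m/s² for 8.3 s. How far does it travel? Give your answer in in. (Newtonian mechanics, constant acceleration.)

v₀ = 16.4 ft/s × 0.3048 = 4.99872 m/s
d = v₀ × t + ½ × a × t² = 4.99872 × 8.3 + 0.5 × 4.4 × 8.3² = 193.047 m
d = 193.047 m / 0.0254 = 7600 in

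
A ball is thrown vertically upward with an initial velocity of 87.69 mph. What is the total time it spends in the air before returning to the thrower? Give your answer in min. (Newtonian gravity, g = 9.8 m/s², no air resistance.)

v₀ = 87.69 mph × 0.44704 = 39.2009 m/s
t_total = 2 × v₀ / g = 2 × 39.2009 / 9.8 = 8.00018 s
t_total = 8.00018 s / 60.0 = 0.1333 min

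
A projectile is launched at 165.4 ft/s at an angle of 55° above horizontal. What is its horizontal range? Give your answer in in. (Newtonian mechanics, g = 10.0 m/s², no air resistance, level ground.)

v₀ = 165.4 ft/s × 0.3048 = 50.4139 m/s
R = v₀² × sin(2θ) / g = 50.4139² × sin(2 × 55°) / 10.0 = 2541.56 × 0.939693 / 10.0 = 238.829 m
R = 238.829 m / 0.0254 = 9403 in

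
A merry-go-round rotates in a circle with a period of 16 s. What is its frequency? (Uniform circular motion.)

f = 1/T = 1/16 = 0.0625 Hz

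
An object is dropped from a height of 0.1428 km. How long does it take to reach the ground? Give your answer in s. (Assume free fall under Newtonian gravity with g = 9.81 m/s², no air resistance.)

h = 0.1428 km × 1000.0 = 142.8 m
t = √(2h/g) = √(2 × 142.8 / 9.81) = 5.396 s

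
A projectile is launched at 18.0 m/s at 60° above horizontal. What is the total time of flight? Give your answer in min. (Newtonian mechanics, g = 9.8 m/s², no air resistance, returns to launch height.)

T = 2 × v₀ × sin(θ) / g = 2 × 18.0 × sin(60°) / 9.8 = 2 × 18.0 × 0.866025 / 9.8 = 3.18132 s
T = 3.18132 s / 60.0 = 0.05302 min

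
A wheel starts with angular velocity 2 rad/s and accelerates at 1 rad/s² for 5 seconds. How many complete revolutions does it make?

θ = ω₀t + ½αt² = 2×5 + ½×1×5² = 22.5 rad
Total revolutions = θ/(2π) = 22.5/(2π) = 3.58
Complete revolutions = ⌊3.58⌋ = 3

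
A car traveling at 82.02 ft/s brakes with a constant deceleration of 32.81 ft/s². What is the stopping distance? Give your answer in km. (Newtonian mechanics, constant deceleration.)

v₀ = 82.02 ft/s × 0.3048 = 24.9997 m/s
a = 32.81 ft/s² × 0.3048 = 10.0005 m/s²
d = v₀² / (2a) = 24.9997² / (2 × 10.0005) = 624.985 / 20.001 = 31.2477 m
d = 31.2477 m / 1000.0 = 0.03125 km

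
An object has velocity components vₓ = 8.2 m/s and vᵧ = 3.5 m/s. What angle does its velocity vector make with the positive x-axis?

θ = arctan(vᵧ/vₓ) = arctan(3.5/8.2) = 23.11°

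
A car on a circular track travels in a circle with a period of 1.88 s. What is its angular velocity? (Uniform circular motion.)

ω = 2π/T = 2π/1.88 = 3.3421 rad/s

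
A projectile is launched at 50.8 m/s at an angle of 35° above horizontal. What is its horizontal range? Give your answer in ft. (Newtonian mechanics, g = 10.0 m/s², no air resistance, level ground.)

R = v₀² × sin(2θ) / g = 50.8² × sin(2 × 35°) / 10.0 = 2580.64 × 0.939693 / 10.0 = 242.501 m
R = 242.501 m / 0.3048 = 795.6 ft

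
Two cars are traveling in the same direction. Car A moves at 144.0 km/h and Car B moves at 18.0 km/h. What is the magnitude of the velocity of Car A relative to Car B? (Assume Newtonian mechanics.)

v_rel = |v_A - v_B| = |144.0 - 18.0| = 126.0 km/h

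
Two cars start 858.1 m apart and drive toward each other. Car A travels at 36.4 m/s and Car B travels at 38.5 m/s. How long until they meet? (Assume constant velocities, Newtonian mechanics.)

Combined speed: v_combined = 36.4 + 38.5 = 74.9 m/s
Time to meet: t = d/v_combined = 858.1/74.9 = 11.46 s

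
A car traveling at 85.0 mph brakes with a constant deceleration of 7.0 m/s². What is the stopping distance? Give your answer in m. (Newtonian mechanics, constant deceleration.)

v₀ = 85.0 mph × 0.44704 = 37.9984 m/s
d = v₀² / (2a) = 37.9984² / (2 × 7.0) = 1443.88 / 14.0 = 103.1 m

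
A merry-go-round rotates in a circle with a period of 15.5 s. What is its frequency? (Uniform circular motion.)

f = 1/T = 1/15.5 = 0.0645 Hz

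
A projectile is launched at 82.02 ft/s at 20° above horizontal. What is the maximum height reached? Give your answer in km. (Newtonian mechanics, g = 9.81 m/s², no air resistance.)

v₀ = 82.02 ft/s × 0.3048 = 24.9997 m/s
H = v₀² × sin²(θ) / (2g) = 24.9997² × sin(20°)² / (2 × 9.81) = 624.985 × 0.116978 / 19.62 = 3.72627 m
H = 3.72627 m / 1000.0 = 0.003726 km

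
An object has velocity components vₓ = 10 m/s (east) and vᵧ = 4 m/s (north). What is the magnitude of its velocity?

|v| = √(vₓ² + vᵧ²) = √(10² + 4²) = √(116) = 10.77 m/s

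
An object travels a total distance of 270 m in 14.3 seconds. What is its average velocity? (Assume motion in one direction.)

v_avg = Δd / Δt = 270 / 14.3 = 18.88 m/s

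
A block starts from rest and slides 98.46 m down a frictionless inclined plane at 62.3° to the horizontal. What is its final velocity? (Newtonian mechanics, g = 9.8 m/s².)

a = g sin(θ) = 9.8 × sin(62.3°) = 8.6769 m/s²
v = √(2ad) = √(2 × 8.6769 × 98.46) = 41.34 m/s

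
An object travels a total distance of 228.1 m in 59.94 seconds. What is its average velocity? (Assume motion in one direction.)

v_avg = Δd / Δt = 228.1 / 59.94 = 3.81 m/s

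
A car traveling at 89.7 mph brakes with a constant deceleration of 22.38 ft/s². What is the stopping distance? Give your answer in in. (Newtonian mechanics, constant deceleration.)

v₀ = 89.7 mph × 0.44704 = 40.0995 m/s
a = 22.38 ft/s² × 0.3048 = 6.82142 m/s²
d = v₀² / (2a) = 40.0995² / (2 × 6.82142) = 1607.97 / 13.6428 = 117.862 m
d = 117.862 m / 0.0254 = 4640 in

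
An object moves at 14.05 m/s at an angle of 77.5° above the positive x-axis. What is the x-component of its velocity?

vₓ = v cos(θ) = 14.05 × cos(77.5°) = 3.04 m/s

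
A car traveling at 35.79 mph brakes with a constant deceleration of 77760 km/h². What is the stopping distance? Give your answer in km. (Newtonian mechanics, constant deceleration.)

v₀ = 35.79 mph × 0.44704 = 15.9996 m/s
a = 77760 km/h² × 7.716049382716049e-05 = 6.0 m/s²
d = v₀² / (2a) = 15.9996² / (2 × 6.0) = 255.987 / 12.0 = 21.3322 m
d = 21.3322 m / 1000.0 = 0.02133 km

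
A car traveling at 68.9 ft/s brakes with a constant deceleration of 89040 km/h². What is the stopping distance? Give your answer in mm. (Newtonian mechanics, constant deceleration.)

v₀ = 68.9 ft/s × 0.3048 = 21.0007 m/s
a = 89040 km/h² × 7.716049382716049e-05 = 6.87037 m/s²
d = v₀² / (2a) = 21.0007² / (2 × 6.87037) = 441.029 / 13.7407 = 32.0965 m
d = 32.0965 m / 0.001 = 32100 mm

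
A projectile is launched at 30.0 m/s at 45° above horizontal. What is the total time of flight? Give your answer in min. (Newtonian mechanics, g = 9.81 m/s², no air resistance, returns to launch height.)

T = 2 × v₀ × sin(θ) / g = 2 × 30.0 × sin(45°) / 9.81 = 2 × 30.0 × 0.707107 / 9.81 = 4.32481 s
T = 4.32481 s / 60.0 = 0.07208 min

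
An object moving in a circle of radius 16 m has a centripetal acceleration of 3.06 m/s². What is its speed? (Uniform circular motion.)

v = √(a_c × r) = √(3.06 × 16) = 7.0 m/s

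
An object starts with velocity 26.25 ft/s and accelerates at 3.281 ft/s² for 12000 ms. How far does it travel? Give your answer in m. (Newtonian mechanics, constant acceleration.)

v₀ = 26.25 ft/s × 0.3048 = 8.001 m/s
a = 3.281 ft/s² × 0.3048 = 1.00005 m/s²
t = 12000 ms × 0.001 = 12.0 s
d = v₀ × t + ½ × a × t² = 8.001 × 12.0 + 0.5 × 1.00005 × 12.0² = 168.0 m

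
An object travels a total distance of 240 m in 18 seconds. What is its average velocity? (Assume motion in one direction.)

v_avg = Δd / Δt = 240 / 18 = 13.33 m/s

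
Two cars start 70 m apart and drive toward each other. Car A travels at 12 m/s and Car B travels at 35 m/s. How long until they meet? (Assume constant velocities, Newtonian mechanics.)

Combined speed: v_combined = 12 + 35 = 47 m/s
Time to meet: t = d/v_combined = 70/47 = 1.49 s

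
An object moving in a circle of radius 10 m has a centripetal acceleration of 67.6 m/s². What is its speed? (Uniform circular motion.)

v = √(a_c × r) = √(67.6 × 10) = 26.0 m/s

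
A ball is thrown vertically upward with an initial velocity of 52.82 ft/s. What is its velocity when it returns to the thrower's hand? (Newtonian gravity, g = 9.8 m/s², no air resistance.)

By conservation of energy (no air resistance), the ball returns to the throw height with the same speed as launch, but directed downward.
|v_ground| = v₀ = 52.82 ft/s
v_ground = 52.82 ft/s (downward)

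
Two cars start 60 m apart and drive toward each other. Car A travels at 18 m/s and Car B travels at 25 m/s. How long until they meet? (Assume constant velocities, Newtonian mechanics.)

Combined speed: v_combined = 18 + 25 = 43 m/s
Time to meet: t = d/v_combined = 60/43 = 1.4 s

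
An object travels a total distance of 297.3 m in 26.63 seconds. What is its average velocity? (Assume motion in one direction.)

v_avg = Δd / Δt = 297.3 / 26.63 = 11.16 m/s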